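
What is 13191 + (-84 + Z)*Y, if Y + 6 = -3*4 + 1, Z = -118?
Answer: 16625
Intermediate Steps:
Y = -17 (Y = -6 + (-3*4 + 1) = -6 + (-12 + 1) = -6 - 11 = -17)
13191 + (-84 + Z)*Y = 13191 + (-84 - 118)*(-17) = 13191 - 202*(-17) = 13191 + 3434 = 16625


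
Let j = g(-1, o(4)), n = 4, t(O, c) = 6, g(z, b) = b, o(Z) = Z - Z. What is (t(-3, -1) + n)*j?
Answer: 0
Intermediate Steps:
o(Z) = 0
j = 0
(t(-3, -1) + n)*j = (6 + 4)*0 = 10*0 = 0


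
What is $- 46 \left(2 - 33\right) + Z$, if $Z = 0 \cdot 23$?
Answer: $1426$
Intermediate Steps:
$Z = 0$
$- 46 \left(2 - 33\right) + Z = - 46 \left(2 - 33\right) + 0 = \left(-46\right) \left(-31\right) + 0 = 1426 + 0 = 1426$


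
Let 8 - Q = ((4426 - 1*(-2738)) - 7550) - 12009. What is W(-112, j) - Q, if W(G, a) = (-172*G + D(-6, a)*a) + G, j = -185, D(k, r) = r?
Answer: 40974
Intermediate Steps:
Q = 12403 (Q = 8 - (((4426 - 1*(-2738)) - 7550) - 12009) = 8 - (((4426 + 2738) - 7550) - 12009) = 8 - ((7164 - 7550) - 12009) = 8 - (-386 - 12009) = 8 - 1*(-12395) = 8 + 12395 = 12403)
W(G, a) = a² - 171*G (W(G, a) = (-172*G + a*a) + G = (-172*G + a²) + G = (a² - 172*G) + G = a² - 171*G)
W(-112, j) - Q = ((-185)² - 171*(-112)) - 1*12403 = (34225 + 19152) - 12403 = 53377 - 12403 = 40974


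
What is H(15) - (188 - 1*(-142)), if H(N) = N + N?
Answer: -300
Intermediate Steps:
H(N) = 2*N
H(15) - (188 - 1*(-142)) = 2*15 - (188 - 1*(-142)) = 30 - (188 + 142) = 30 - 1*330 = 30 - 330 = -300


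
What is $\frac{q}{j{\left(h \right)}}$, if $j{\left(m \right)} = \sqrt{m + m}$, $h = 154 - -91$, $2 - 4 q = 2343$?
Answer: $- \frac{2341 \sqrt{10}}{280} \approx -26.439$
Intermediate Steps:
$q = - \frac{2341}{4}$ ($q = \frac{1}{2} - \frac{2343}{4} = - \frac{2341}{4} \approx -585.25$)
$h = 245$ ($h = 154 + 91 = 245$)
$j{\left(m \right)} = \sqrt{2} \sqrt{m}$ ($j{\left(m \right)} = \sqrt{2 m} = \sqrt{2} \sqrt{m}$)
$\frac{q}{j{\left(h \right)}} = - \frac{2341}{4 \sqrt{2} \sqrt{245}} = - \frac{2341}{4 \sqrt{2} \cdot 7 \sqrt{5}} = - \frac{2341}{4 \cdot 7 \sqrt{10}} = - \frac{2341 \frac{\sqrt{10}}{70}}{4} = - \frac{2341 \sqrt{10}}{280}$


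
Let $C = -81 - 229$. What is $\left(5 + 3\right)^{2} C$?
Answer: $-19840$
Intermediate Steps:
$C = -310$ ($C = -81 - 229 = -310$)
$\left(5 + 3\right)^{2} C = \left(5 + 3\right)^{2} \left(-310\right) = 8^{2} \left(-310\right) = 64 \left(-310\right) = -19840$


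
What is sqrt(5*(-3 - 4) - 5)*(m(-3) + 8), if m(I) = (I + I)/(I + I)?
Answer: 18*I*sqrt(10) ≈ 56.921*I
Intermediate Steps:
m(I) = 1 (m(I) = (2*I)/((2*I)) = (2*I)*(1/(2*I)) = 1)
sqrt(5*(-3 - 4) - 5)*(m(-3) + 8) = sqrt(5*(-3 - 4) - 5)*(1 + 8) = sqrt(5*(-7) - 5)*9 = sqrt(-35 - 5)*9 = sqrt(-40)*9 = (2*I*sqrt(10))*9 = 18*I*sqrt(10)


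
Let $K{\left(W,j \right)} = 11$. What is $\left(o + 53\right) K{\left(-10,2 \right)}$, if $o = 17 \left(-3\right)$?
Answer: $22$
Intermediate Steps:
$o = -51$
$\left(o + 53\right) K{\left(-10,2 \right)} = \left(-51 + 53\right) 11 = 2 \cdot 11 = 22$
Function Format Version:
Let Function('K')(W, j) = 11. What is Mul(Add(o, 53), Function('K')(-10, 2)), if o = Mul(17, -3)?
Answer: 22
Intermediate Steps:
o = -51
Mul(Add(o, 53), Function('K')(-10, 2)) = Mul(Add(-51, 53), 11) = Mul(2, 11) = 22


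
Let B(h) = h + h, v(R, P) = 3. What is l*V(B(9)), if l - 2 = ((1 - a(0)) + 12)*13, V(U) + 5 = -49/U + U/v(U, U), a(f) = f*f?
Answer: -589/2 ≈ -294.50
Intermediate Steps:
a(f) = f**2
B(h) = 2*h
V(U) = -5 - 49/U + U/3 (V(U) = -5 + (-49/U + U/3) = -5 - 49/U + U/3)
l = 171 (l = 2 + ((1 - 1*0**2) + 12)*13 = 2 + ((1 - 1*0) + 12)*13 = 2 + ((1 + 0) + 12)*13 = 2 + (1 + 12)*13 = 2 + 13*13 = 2 + 169 = 171)
l*V(B(9)) = 171*(-5 - 49/(2*9) + (2*9)/3) = 171*(-5 - 49/18 + (1/3)*18) = 171*(-5 - 49*1/18 + 6) = 171*(-5 - 49/18 + 6) = 171*(-31/18) = -589/2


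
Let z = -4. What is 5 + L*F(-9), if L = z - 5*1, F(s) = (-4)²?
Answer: -139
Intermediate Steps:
F(s) = 16
L = -9 (L = -4 - 5*1 = -4 - 5 = -9)
5 + L*F(-9) = 5 - 9*16 = 5 - 144 = -139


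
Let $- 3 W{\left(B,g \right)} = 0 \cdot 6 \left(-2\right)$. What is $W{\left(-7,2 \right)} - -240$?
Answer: $240$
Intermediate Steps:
$W{\left(B,g \right)} = 0$ ($W{\left(B,g \right)} = - \frac{0 \cdot 6 \left(-2\right)}{3} = - \frac{0 \left(-2\right)}{3} = \left(- \frac{1}{3}\right) 0 = 0$)
$W{\left(-7,2 \right)} - -240 = 0 - -240 = 0 + 240 = 240$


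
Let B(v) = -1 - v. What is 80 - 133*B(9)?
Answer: 1410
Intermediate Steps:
80 - 133*B(9) = 80 - 133*(-1 - 1*9) = 80 - 133*(-1 - 9) = 80 - 133*(-10) = 80 + 1330 = 1410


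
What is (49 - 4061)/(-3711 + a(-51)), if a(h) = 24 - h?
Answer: 1003/909 ≈ 1.1034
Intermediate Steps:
(49 - 4061)/(-3711 + a(-51)) = (49 - 4061)/(-3711 + (24 - 1*(-51))) = -4012/(-3711 + (24 + 51)) = -4012/(-3711 + 75) = -4012/(-3636) = -4012*(-1/3636) = 1003/909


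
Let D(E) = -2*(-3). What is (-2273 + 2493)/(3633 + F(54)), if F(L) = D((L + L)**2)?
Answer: 220/3639 ≈ 0.060456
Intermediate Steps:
D(E) = 6
F(L) = 6
(-2273 + 2493)/(3633 + F(54)) = (-2273 + 2493)/(3633 + 6) = 220/3639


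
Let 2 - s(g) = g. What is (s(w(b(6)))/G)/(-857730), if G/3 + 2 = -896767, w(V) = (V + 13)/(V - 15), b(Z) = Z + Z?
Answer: 31/6922671069330 ≈ 4.4780e-12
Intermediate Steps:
b(Z) = 2*Z
w(V) = (13 + V)/(-15 + V)
s(g) = 2 - g
G = -2690307 (G = -6 + 3*(-896767) = -6 - 2690301 = -2690307)
(s(w(b(6)))/G)/(-857730) = ((2 - (13 + 2*6)/(-15 + 2*6))/(-2690307))/(-857730) = ((2 - (13 + 12)/(-15 + 12))*(-1/2690307))*(-1/857730) = ((2 - 25/(-3))*(-1/2690307))*(-1/857730) = ((2 - (-1)*25/3)*(-1/2690307))*(-1/857730) = ((2 - 1*(-25/3))*(-1/2690307))*(-1/857730) = ((2 + 25/3)*(-1/2690307))*(-1/857730) = ((31/3)*(-1/2690307))*(-1/857730) = -31/8070921*(-1/857730) = 31/6922671069330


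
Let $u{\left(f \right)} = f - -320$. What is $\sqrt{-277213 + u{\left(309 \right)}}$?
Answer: $2 i \sqrt{69146} \approx 525.91 i$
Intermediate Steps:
$u{\left(f \right)} = 320 + f$ ($u{\left(f \right)} = f + 320 = 320 + f$)
$\sqrt{-277213 + u{\left(309 \right)}} = \sqrt{-277213 + \left(320 + 309\right)} = \sqrt{-277213 + 629} = \sqrt{-276584} = 2 i \sqrt{69146}$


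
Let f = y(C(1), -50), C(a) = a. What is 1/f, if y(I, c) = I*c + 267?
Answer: 1/217 ≈ 0.0046083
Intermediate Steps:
y(I, c) = 267 + I*c
f = 217 (f = 267 + 1*(-50) = 267 - 50 = 217)
1/f = 1/217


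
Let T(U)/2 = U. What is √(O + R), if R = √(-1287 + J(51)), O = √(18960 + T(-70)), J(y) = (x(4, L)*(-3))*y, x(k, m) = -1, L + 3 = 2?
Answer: √(2*√4705 + 9*I*√14) ≈ 11.799 + 1.427*I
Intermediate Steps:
L = -1 (L = -3 + 2 = -1)
T(U) = 2*U
J(y) = 3*y (J(y) = (-1*(-3))*y = 3*y)
O = 2*√4705 (O = √(18960 + 2*(-70)) = √(18960 - 140) = √18820 = 2*√4705 ≈ 137.19)
R = 9*I*√14 (R = √(-1287 + 3*51) = √(-1287 + 153) = √(-1134) = 9*I*√14 ≈ 33.675*I)
√(O + R) = √(2*√4705 + 9*I*√14)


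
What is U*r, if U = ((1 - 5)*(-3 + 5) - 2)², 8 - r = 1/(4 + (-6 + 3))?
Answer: 700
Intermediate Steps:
r = 7 (r = 8 - 1/(4 + (-6 + 3)) = 8 - 1/(4 - 3) = 8 - 1/1 = 8 - 1*1 = 8 - 1 = 7)
U = 100 (U = (-4*2 - 2)² = (-8 - 2)² = (-10)² = 100)
U*r = 100*7 = 700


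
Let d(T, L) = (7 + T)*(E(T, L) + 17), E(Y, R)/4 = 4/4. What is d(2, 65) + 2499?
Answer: 2688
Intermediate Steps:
E(Y, R) = 4 (E(Y, R) = 4*(4/4) = 4*(4*(¼)) = 4*1 = 4)
d(T, L) = 147 + 21*T (d(T, L) = (7 + T)*(4 + 17) = (7 + T)*21 = 147 + 21*T)
d(2, 65) + 2499 = (147 + 21*2) + 2499 = (147 + 42) + 2499 = 189 + 2499 = 2688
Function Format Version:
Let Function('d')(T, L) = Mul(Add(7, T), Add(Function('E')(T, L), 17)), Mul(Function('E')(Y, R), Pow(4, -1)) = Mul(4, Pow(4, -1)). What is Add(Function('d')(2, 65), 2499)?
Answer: 2688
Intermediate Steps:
Function('E')(Y, R) = 4 (Function('E')(Y, R) = Mul(4, Mul(4, Pow(4, -1))) = Mul(4, Mul(4, Rational(1, 4))) = Mul(4, 1) = 4)
Function('d')(T, L) = Add(147, Mul(21, T)) (Function('d')(T, L) = Mul(Add(7, T), Add(4, 17)) = Mul(Add(7, T), 21) = Add(147, Mul(21, T)))
Add(Function('d')(2, 65), 2499) = Add(Add(147, Mul(21, 2)), 2499) = Add(Add(147, 42), 2499) = Add(189, 2499) = 2688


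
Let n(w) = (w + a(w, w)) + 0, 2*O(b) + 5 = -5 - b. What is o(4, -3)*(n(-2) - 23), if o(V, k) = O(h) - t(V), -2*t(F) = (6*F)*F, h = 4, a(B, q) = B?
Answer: -1107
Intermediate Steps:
t(F) = -3*F² (t(F) = -6*F*F/2 = -3*F²)
O(b) = -5 - b/2 (O(b) = -5/2 + (-5 - b)/2 = -5/2 + (-5/2 - b/2) = -5 - b/2)
n(w) = 2*w (n(w) = (w + w) + 0 = 2*w + 0 = 2*w)
o(V, k) = -7 + 3*V² (o(V, k) = (-5 - ½*4) - (-3)*V² = (-5 - 2) + 3*V² = -7 + 3*V²)
o(4, -3)*(n(-2) - 23) = (-7 + 3*4²)*(2*(-2) - 23) = (-7 + 3*16)*(-4 - 23) = (-7 + 48)*(-27) = 41*(-27) = -1107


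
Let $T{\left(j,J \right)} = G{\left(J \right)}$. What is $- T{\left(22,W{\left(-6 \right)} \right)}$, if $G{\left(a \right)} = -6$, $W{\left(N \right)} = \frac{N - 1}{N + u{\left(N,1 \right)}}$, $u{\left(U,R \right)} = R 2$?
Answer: $6$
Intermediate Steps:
$u{\left(U,R \right)} = 2 R$
$W{\left(N \right)} = \frac{-1 + N}{2 + N}$ ($W{\left(N \right)} = \frac{N - 1}{N + 2 \cdot 1} = \frac{-1 + N}{N + 2} = \frac{-1 + N}{2 + N}$)
$T{\left(j,J \right)} = -6$
$- T{\left(22,W{\left(-6 \right)} \right)} = \left(-1\right) \left(-6\right) = 6$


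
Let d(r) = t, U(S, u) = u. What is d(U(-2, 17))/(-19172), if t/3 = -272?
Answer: 204/4793 ≈ 0.042562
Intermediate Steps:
t = -816 (t = 3*(-272) = -816)
d(r) = -816
d(U(-2, 17))/(-19172) = -816/(-19172) = -816*(-1/19172) = 204/4793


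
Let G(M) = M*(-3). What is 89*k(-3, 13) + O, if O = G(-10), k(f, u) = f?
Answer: -237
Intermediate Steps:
G(M) = -3*M
O = 30 (O = -3*(-10) = 30)
89*k(-3, 13) + O = 89*(-3) + 30 = -267 + 30 = -237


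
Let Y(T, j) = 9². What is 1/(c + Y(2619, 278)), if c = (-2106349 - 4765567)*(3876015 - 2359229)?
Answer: -1/10423225981895 ≈ -9.5940e-14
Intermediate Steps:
c = -10423225981976 (c = -6871916*1516786 = -10423225981976)
Y(T, j) = 81
1/(c + Y(2619, 278)) = 1/(-10423225981976 + 81) = 1/(-10423225981895) = -1/10423225981895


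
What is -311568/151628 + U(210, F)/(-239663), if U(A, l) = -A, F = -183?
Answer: -18659869926/9084905341 ≈ -2.0539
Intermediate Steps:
-311568/151628 + U(210, F)/(-239663) = -311568/151628 - 1*210/(-239663) = -311568*1/151628 - 210*(-1/239663) = -77892/37907 + 210/239663 = -18659869926/9084905341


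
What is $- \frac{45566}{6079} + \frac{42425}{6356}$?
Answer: $- \frac{31715921}{38638124} \approx -0.82085$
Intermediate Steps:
$- \frac{45566}{6079} + \frac{42425}{6356} = - \frac{31715921}{38638124}$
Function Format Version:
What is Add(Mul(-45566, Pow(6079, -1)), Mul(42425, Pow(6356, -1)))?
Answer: Rational(-31715921, 38638124) ≈ -0.82085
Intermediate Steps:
Add(Mul(-45566, Pow(6079, -1)), Mul(42425, Pow(6356, -1))) = Add(Mul(-45566, Rational(1, 6079)), Mul(42425, Rational(1, 6356))) = Add(Rational(-45566, 6079), Rational(42425, 6356)) = Rational(-31715921, 38638124)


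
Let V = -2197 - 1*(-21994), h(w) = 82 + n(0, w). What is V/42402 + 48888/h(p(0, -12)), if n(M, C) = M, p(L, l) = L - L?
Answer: 345762055/579494 ≈ 596.66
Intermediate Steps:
p(L, l) = 0
h(w) = 82 (h(w) = 82 + 0 = 82)
V = 19797 (V = -2197 + 21994 = 19797)
V/42402 + 48888/h(p(0, -12)) = 19797/42402 + 48888/82 = 19797*(1/42402) + 48888*(1/82) = 6599/14134 + 24444/41 = 345762055/579494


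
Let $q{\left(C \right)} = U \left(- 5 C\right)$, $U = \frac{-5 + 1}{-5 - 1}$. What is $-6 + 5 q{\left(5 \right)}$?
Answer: $- \frac{268}{3} \approx -89.333$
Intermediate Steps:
$U = \frac{2}{3}$ ($U = - \frac{4}{-6} = \left(-4\right) \left(- \frac{1}{6}\right) = \frac{2}{3} \approx 0.66667$)
$q{\left(C \right)} = - \frac{10 C}{3}$ ($q{\left(C \right)} = \frac{2 \left(- 5 C\right)}{3} = - \frac{10 C}{3}$)
$-6 + 5 q{\left(5 \right)} = -6 + 5 \left(\left(- \frac{10}{3}\right) 5\right) = -6 + 5 \left(- \frac{50}{3}\right) = -6 - \frac{250}{3} = - \frac{268}{3}$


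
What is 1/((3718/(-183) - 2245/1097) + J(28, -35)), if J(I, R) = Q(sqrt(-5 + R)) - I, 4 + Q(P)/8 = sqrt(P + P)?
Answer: -1/(16534541/200751 - 16*10**(1/4)*sqrt(I)) ≈ -0.014546 - 0.0047016*I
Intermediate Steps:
Q(P) = -32 + 8*sqrt(2)*sqrt(P) (Q(P) = -32 + 8*sqrt(P + P) = -32 + 8*sqrt(2*P) = -32 + 8*(sqrt(2)*sqrt(P)) = -32 + 8*sqrt(2)*sqrt(P))
J(I, R) = -32 - I + 8*sqrt(2)*(-5 + R)**(1/4) (J(I, R) = (-32 + 8*sqrt(2)*sqrt(sqrt(-5 + R))) - I = (-32 + 8*sqrt(2)*(-5 + R)**(1/4)) - I = -32 - I + 8*sqrt(2)*(-5 + R)**(1/4))
1/((3718/(-183) - 2245/1097) + J(28, -35)) = 1/((3718/(-183) - 2245/1097) + (-32 - 1*28 + 8*sqrt(2)*(-5 - 35)**(1/4))) = 1/((3718*(-1/183) - 2245*1/1097) + (-32 - 28 + 8*sqrt(2)*(-40)**(1/4))) = 1/((-3718/183 - 2245/1097) + (-32 - 28 + 16*(-10)**(1/4))) = 1/(-4489481/200751 + (-60 + 16*(-10)**(1/4))) = 1/(-16534541/200751 + 16*(-10)**(1/4))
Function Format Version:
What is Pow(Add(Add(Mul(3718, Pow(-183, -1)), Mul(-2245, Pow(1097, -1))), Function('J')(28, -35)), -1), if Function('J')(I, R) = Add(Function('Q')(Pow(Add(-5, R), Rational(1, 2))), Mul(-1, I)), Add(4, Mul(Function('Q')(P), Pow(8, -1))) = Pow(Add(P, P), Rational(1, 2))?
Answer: Mul(-1, Pow(Add(Rational(16534541, 200751), Mul(-16, Pow(10, Rational(1, 4)), Pow(I, Rational(1, 2)))), -1)) ≈ Add(-0.014546, Mul(-0.0047016, I))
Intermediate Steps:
Function('Q')(P) = Add(-32, Mul(8, Pow(2, Rational(1, 2)), Pow(P, Rational(1, 2)))) (Function('Q')(P) = Add(-32, Mul(8, Pow(Add(P, P), Rational(1, 2)))) = Add(-32, Mul(8, Pow(Mul(2, P), Rational(1, 2)))) = Add(-32, Mul(8, Mul(Pow(2, Rational(1, 2)), Pow(P, Rational(1, 2))))) = Add(-32, Mul(8, Pow(2, Rational(1, 2)), Pow(P, Rational(1, 2)))))
Function('J')(I, R) = Add(-32, Mul(-1, I), Mul(8, Pow(2, Rational(1, 2)), Pow(Add(-5, R), Rational(1, 4)))) (Function('J')(I, R) = Add(Add(-32, Mul(8, Pow(2, Rational(1, 2)), Pow(Pow(Add(-5, R), Rational(1, 2)), Rational(1, 2)))), Mul(-1, I)) = Add(Add(-32, Mul(8, Pow(2, Rational(1, 2)), Pow(Add(-5, R), Rational(1, 4)))), Mul(-1, I)) = Add(-32, Mul(-1, I), Mul(8, Pow(2, Rational(1, 2)), Pow(Add(-5, R), Rational(1, 4)))))
Pow(Add(Add(Mul(3718, Pow(-183, -1)), Mul(-2245, Pow(1097, -1))), Function('J')(28, -35)), -1) = Pow(Add(Add(Mul(3718, Pow(-183, -1)), Mul(-2245, Pow(1097, -1))), Add(-32, Mul(-1, 28), Mul(8, Pow(2, Rational(1, 2)), Pow(Add(-5, -35), Rational(1, 4))))), -1) = Pow(Add(Add(Mul(3718, Rational(-1, 183)), Mul(-2245, Rational(1, 1097))), Add(-32, -28, Mul(8, Pow(2, Rational(1, 2)), Pow(-40, Rational(1, 4))))), -1) = Pow(Add(Add(Rational(-3718, 183), Rational(-2245, 1097)), Add(-32, -28, Mul(16, Pow(-10, Rational(1, 4))))), -1) = Pow(Add(Rational(-4489481, 200751), Add(-60, Mul(16, Pow(-10, Rational(1, 4))))), -1) = Pow(Add(Rational(-16534541, 200751), Mul(16, Pow(-10, Rational(1, 4)))), -1)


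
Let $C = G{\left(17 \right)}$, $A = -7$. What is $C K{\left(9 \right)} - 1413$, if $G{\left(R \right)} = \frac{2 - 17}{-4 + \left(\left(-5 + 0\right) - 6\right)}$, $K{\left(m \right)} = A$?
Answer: $-1420$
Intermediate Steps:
$K{\left(m \right)} = -7$
$G{\left(R \right)} = 1$ ($G{\left(R \right)} = - \frac{15}{-4 - 11} = - \frac{15}{-15} = \left(-15\right) \left(- \frac{1}{15}\right) = 1$)
$C = 1$
$C K{\left(9 \right)} - 1413 = 1 \left(-7\right) - 1413 = -7 - 1413 = -1420$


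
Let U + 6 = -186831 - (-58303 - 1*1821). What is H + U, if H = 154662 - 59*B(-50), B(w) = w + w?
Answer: 33849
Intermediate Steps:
B(w) = 2*w
U = -126713 (U = -6 + (-186831 - (-58303 - 1*1821)) = -6 + (-186831 - (-58303 - 1821)) = -6 + (-186831 - 1*(-60124)) = -6 + (-186831 + 60124) = -6 - 126707 = -126713)
H = 160562 (H = 154662 - 59*2*(-50) = 154662 - 59*(-100) = 154662 - 1*(-5900) = 154662 + 5900 = 160562)
H + U = 160562 - 126713 = 33849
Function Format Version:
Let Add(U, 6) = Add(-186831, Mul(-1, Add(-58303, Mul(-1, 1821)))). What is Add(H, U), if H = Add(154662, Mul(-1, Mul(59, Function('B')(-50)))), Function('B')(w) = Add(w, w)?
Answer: 33849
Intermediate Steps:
Function('B')(w) = Mul(2, w)
U = -126713 (U = Add(-6, Add(-186831, Mul(-1, Add(-58303, Mul(-1, 1821))))) = Add(-6, Add(-186831, Mul(-1, Add(-58303, -1821)))) = Add(-6, Add(-186831, Mul(-1, -60124))) = Add(-6, Add(-186831, 60124)) = Add(-6, -126707) = -126713)
H = 160562 (H = Add(154662, Mul(-1, Mul(59, Mul(2, -50)))) = Add(154662, Mul(-1, Mul(59, -100))) = Add(154662, Mul(-1, -5900)) = Add(154662, 5900) = 160562)
Add(H, U) = Add(160562, -126713) = 33849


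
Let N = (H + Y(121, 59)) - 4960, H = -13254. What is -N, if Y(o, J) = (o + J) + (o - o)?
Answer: 18034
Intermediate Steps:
Y(o, J) = J + o (Y(o, J) = (J + o) + 0 = J + o)
N = -18034 (N = (-13254 + (59 + 121)) - 4960 = (-13254 + 180) - 4960 = -13074 - 4960 = -18034)
-N = -1*(-18034) = 18034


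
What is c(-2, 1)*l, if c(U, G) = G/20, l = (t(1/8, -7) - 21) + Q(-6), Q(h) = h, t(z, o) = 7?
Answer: -1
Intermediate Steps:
l = -20 (l = (7 - 21) - 6 = -14 - 6 = -20)
c(U, G) = G/20 (c(U, G) = G*(1/20) = G/20)
c(-2, 1)*l = ((1/20)*1)*(-20) = (1/20)*(-20) = -1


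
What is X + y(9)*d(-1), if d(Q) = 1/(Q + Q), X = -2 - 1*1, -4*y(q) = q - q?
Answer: -3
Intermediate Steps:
y(q) = 0 (y(q) = -(q - q)/4 = -¼*0 = 0)
X = -3 (X = -2 - 1 = -3)
d(Q) = 1/(2*Q)
X + y(9)*d(-1) = -3 + 0*((½)/(-1)) = -3 + 0*((½)*(-1)) = -3 + 0*(-½) = -3 + 0 = -3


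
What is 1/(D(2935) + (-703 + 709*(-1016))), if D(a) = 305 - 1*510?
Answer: -1/721252 ≈ -1.3865e-6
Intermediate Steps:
D(a) = -205 (D(a) = 305 - 510 = -205)
1/(D(2935) + (-703 + 709*(-1016))) = 1/(-205 + (-703 + 709*(-1016))) = 1/(-205 + (-703 - 720344)) = 1/(-205 - 721047) = 1/(-721252) = -1/721252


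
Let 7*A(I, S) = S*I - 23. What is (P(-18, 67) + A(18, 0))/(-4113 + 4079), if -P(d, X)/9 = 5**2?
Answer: 47/7 ≈ 6.7143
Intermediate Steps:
P(d, X) = -225 (P(d, X) = -9*5**2 = -9*25 = -225)
A(I, S) = -23/7 + I*S/7 (A(I, S) = (S*I - 23)/7 = (I*S - 23)/7 = (-23 + I*S)/7 = -23/7 + I*S/7)
(P(-18, 67) + A(18, 0))/(-4113 + 4079) = (-225 + (-23/7 + (1/7)*18*0))/(-4113 + 4079) = (-225 + (-23/7 + 0))/(-34) = (-225 - 23/7)*(-1/34) = -1598/7*(-1/34) = 47/7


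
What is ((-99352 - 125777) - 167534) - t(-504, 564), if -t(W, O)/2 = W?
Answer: -393671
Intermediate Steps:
t(W, O) = -2*W
((-99352 - 125777) - 167534) - t(-504, 564) = ((-99352 - 125777) - 167534) - (-2)*(-504) = (-225129 - 167534) - 1*1008 = -392663 - 1008 = -393671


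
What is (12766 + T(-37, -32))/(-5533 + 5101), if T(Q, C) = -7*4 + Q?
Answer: -12701/432 ≈ -29.400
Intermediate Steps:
T(Q, C) = -28 + Q
(12766 + T(-37, -32))/(-5533 + 5101) = (12766 + (-28 - 37))/(-5533 + 5101) = (12766 - 65)/(-432) = 12701*(-1/432) = -12701/432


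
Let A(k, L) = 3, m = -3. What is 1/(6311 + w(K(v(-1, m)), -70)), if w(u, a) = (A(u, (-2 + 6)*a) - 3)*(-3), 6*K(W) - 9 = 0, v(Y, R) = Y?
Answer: 1/6311 ≈ 0.00015845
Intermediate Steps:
K(W) = 3/2 (K(W) = 3/2 + (1/6)*0 = 3/2 + 0 = 3/2)
w(u, a) = 0 (w(u, a) = (3 - 3)*(-3) = 0*(-3) = 0)
1/(6311 + w(K(v(-1, m)), -70)) = 1/(6311 + 0) = 1/6311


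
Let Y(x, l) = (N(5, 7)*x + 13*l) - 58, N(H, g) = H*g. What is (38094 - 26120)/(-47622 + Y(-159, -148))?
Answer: -11974/55169 ≈ -0.21704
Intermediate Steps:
Y(x, l) = -58 + 13*l + 35*x (Y(x, l) = ((5*7)*x + 13*l) - 58 = (35*x + 13*l) - 58 = (13*l + 35*x) - 58 = -58 + 13*l + 35*x)
(38094 - 26120)/(-47622 + Y(-159, -148)) = (38094 - 26120)/(-47622 + (-58 + 13*(-148) + 35*(-159))) = 11974/(-47622 + (-58 - 1924 - 5565)) = 11974/(-47622 - 7547) = 11974/(-55169) = 11974*(-1/55169) = -11974/55169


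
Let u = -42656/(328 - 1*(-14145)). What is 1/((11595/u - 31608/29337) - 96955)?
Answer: -417133024/42084639125401 ≈ -9.9118e-6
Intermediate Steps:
u = -42656/14473 (u = -42656/(328 + 14145) = -42656/14473 ≈ -2.9473)
1/((11595/u - 31608/29337) - 96955) = 1/((11595/(-42656/14473) - 31608/29337) - 96955) = 1/((11595*(-14473/42656) - 31608*1/29337) - 96955) = 1/((-167814435/42656 - 10536/9779) - 96955) = 1/(-1641506783481/417133024 - 96955) = 1/(-42084639125401/417133024) = -417133024/42084639125401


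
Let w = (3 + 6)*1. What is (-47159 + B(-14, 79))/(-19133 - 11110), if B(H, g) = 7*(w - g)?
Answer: 15883/10081 ≈ 1.5755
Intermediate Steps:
w = 9 (w = 9*1 = 9)
B(H, g) = 63 - 7*g (B(H, g) = 7*(9 - g) = 63 - 7*g)
(-47159 + B(-14, 79))/(-19133 - 11110) = (-47159 + (63 - 7*79))/(-19133 - 11110) = (-47159 + (63 - 553))/(-30243) = (-47159 - 490)*(-1/30243) = -47649*(-1/30243) = 15883/10081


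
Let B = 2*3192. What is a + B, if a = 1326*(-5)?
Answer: -246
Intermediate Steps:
a = -6630
B = 6384
a + B = -6630 + 6384 = -246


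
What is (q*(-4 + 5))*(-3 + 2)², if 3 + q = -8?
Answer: -11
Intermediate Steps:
q = -11 (q = -3 - 8 = -11)
(q*(-4 + 5))*(-3 + 2)² = (-11*(-4 + 5))*(-3 + 2)² = -11*1*(-1)² = -11*1 = -11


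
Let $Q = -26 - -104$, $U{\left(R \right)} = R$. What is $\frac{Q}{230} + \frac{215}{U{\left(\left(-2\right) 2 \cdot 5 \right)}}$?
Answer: $- \frac{4789}{460} \approx -10.411$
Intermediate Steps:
$Q = 78$ ($Q = -26 + 104 = 78$)
$\frac{Q}{230} + \frac{215}{U{\left(\left(-2\right) 2 \cdot 5 \right)}} = \frac{78}{230} + \frac{215}{\left(-2\right) 2 \cdot 5} = 78 \cdot \frac{1}{230} + \frac{215}{\left(-4\right) 5} = \frac{39}{115} + \frac{215}{-20} = \frac{39}{115} + 215 \left(- \frac{1}{20}\right) = \frac{39}{115} - \frac{43}{4} = - \frac{4789}{460}$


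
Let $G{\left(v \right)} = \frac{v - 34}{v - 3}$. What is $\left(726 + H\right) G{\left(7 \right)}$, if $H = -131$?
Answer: $- \frac{16065}{4} \approx -4016.3$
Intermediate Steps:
$G{\left(v \right)} = \frac{-34 + v}{-3 + v}$
$\left(726 + H\right) G{\left(7 \right)} = \left(726 - 131\right) \frac{-34 + 7}{-3 + 7} = 595 \cdot \frac{1}{4} \left(-27\right) = 595 \left(- \frac{27}{4}\right) = - \frac{16065}{4}$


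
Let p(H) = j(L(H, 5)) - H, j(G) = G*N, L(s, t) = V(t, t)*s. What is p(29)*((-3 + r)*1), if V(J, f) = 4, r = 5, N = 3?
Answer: 638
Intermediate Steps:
L(s, t) = 4*s
j(G) = 3*G (j(G) = G*3 = 3*G)
p(H) = 11*H (p(H) = 3*(4*H) - H = 12*H - H = 11*H)
p(29)*((-3 + r)*1) = (11*29)*((-3 + 5)*1) = 319*(2*1) = 319*2 = 638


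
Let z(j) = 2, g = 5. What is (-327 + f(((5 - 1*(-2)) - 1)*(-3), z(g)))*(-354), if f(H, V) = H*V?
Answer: 128502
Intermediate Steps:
(-327 + f(((5 - 1*(-2)) - 1)*(-3), z(g)))*(-354) = (-327 + (((5 - 1*(-2)) - 1)*(-3))*2)*(-354) = (-327 + (((5 + 2) - 1)*(-3))*2)*(-354) = (-327 + ((7 - 1)*(-3))*2)*(-354) = (-327 + (6*(-3))*2)*(-354) = (-327 - 18*2)*(-354) = (-327 - 36)*(-354) = -363*(-354) = 128502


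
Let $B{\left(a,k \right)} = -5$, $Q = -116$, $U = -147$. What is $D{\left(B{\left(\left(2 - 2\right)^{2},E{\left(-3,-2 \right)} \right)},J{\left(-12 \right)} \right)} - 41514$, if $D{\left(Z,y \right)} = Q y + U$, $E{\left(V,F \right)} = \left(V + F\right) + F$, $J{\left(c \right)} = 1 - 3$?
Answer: $-41429$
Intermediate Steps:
$J{\left(c \right)} = -2$ ($J{\left(c \right)} = 1 - 3 = -2$)
$E{\left(V,F \right)} = V + 2 F$ ($E{\left(V,F \right)} = \left(F + V\right) + F = V + 2 F$)
$D{\left(Z,y \right)} = -147 - 116 y$ ($D{\left(Z,y \right)} = - 116 y - 147 = -147 - 116 y$)
$D{\left(B{\left(\left(2 - 2\right)^{2},E{\left(-3,-2 \right)} \right)},J{\left(-12 \right)} \right)} - 41514 = \left(-147 - -232\right) - 41514 = \left(-147 + 232\right) - 41514 = 85 - 41514 = -41429$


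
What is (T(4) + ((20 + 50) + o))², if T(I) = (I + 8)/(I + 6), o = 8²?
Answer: 456976/25 ≈ 18279.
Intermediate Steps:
o = 64
T(I) = (8 + I)/(6 + I)
(T(4) + ((20 + 50) + o))² = ((8 + 4)/(6 + 4) + ((20 + 50) + 64))² = (12/10 + (70 + 64))² = ((⅒)*12 + 134)² = (6/5 + 134)² = (676/5)² = 456976/25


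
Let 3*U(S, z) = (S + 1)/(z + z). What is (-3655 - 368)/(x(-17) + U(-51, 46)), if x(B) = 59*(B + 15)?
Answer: 555174/16309 ≈ 34.041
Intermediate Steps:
x(B) = 885 + 59*B (x(B) = 59*(15 + B) = 885 + 59*B)
U(S, z) = (1 + S)/(6*z) (U(S, z) = ((S + 1)/(z + z))/3 = ((1 + S)/((2*z)))/3 = ((1 + S)*(1/(2*z)))/3 = ((1 + S)/(2*z))/3 = (1 + S)/(6*z))
(-3655 - 368)/(x(-17) + U(-51, 46)) = (-3655 - 368)/((885 + 59*(-17)) + (⅙)*(1 - 51)/46) = -4023/((885 - 1003) + (⅙)*(1/46)*(-50)) = -4023/(-118 - 25/138) = -4023/(-16309/138) = -4023*(-138/16309) = 555174/16309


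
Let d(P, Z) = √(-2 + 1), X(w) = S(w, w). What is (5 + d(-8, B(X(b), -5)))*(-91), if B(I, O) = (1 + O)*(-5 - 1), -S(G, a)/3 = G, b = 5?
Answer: -455 - 91*I ≈ -455.0 - 91.0*I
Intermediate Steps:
S(G, a) = -3*G
X(w) = -3*w
B(I, O) = -6 - 6*O (B(I, O) = (1 + O)*(-6) = -6 - 6*O)
d(P, Z) = I (d(P, Z) = √(-1) = I)
(5 + d(-8, B(X(b), -5)))*(-91) = (5 + I)*(-91) = -455 - 91*I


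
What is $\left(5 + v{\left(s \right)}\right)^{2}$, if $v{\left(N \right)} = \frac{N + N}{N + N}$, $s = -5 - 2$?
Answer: $36$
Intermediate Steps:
$s = -7$ ($s = -5 - 2 = -7$)
$v{\left(N \right)} = 1$ ($v{\left(N \right)} = \frac{2 N}{2 N} = 2 N \frac{1}{2 N} = 1$)
$\left(5 + v{\left(s \right)}\right)^{2} = \left(5 + 1\right)^{2} = 6^{2} = 36$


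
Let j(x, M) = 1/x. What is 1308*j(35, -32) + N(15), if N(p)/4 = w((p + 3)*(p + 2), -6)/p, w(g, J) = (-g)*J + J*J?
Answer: 3756/7 ≈ 536.57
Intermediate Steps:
w(g, J) = J² - J*g (w(g, J) = -J*g + J² = J² - J*g)
N(p) = 4*(36 + 6*(2 + p)*(3 + p))/p (N(p) = 4*((-6*(-6 - (p + 3)*(p + 2)))/p) = 4*((-6*(-6 - (3 + p)*(2 + p)))/p) = 4*((-6*(-6 - (2 + p)*(3 + p)))/p) = 4*((36 + 6*(2 + p)*(3 + p))/p) = 4*(36 + 6*(2 + p)*(3 + p))/p)
1308*j(35, -32) + N(15) = 1308/35 + (120 + 24*15 + 288/15) = 1308*(1/35) + (120 + 360 + 288*(1/15)) = 1308/35 + (120 + 360 + 96/5) = 1308/35 + 2496/5 = 3756/7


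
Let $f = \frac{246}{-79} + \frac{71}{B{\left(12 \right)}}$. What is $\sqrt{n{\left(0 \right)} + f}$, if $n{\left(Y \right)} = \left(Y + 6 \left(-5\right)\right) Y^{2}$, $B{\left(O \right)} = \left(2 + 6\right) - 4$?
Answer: $\frac{5 \sqrt{14615}}{158} \approx 3.8257$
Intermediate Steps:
$B{\left(O \right)} = 4$ ($B{\left(O \right)} = 8 - 4 = 4$)
$n{\left(Y \right)} = Y^{2} \left(-30 + Y\right)$ ($n{\left(Y \right)} = \left(Y - 30\right) Y^{2} = \left(-30 + Y\right) Y^{2} = Y^{2} \left(-30 + Y\right)$)
$f = \frac{4625}{316}$ ($f = \frac{246}{-79} + \frac{71}{4} = 246 \left(- \frac{1}{79}\right) + 71 \cdot \frac{1}{4} = - \frac{246}{79} + \frac{71}{4} = \frac{4625}{316} \approx 14.636$)
$\sqrt{n{\left(0 \right)} + f} = \sqrt{0^{2} \left(-30 + 0\right) + \frac{4625}{316}} = \sqrt{0 \left(-30\right) + \frac{4625}{316}} = \sqrt{0 + \frac{4625}{316}} = \sqrt{\frac{4625}{316}} = \frac{5 \sqrt{14615}}{158}$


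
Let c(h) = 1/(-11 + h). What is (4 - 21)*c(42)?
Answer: -17/31 ≈ -0.54839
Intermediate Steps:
(4 - 21)*c(42) = (4 - 21)/(-11 + 42) = -17/31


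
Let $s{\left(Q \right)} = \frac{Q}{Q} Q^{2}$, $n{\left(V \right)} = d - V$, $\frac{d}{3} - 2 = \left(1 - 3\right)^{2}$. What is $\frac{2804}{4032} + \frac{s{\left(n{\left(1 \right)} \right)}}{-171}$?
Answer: $- \frac{19049}{19152} \approx -0.99462$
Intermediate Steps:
$d = 18$ ($d = 6 + 3 \left(1 - 3\right)^{2} = 6 + 3 \left(-2\right)^{2} = 6 + 3 \cdot 4 = 6 + 12 = 18$)
$n{\left(V \right)} = 18 - V$
$s{\left(Q \right)} = Q^{2}$ ($s{\left(Q \right)} = 1 Q^{2} = Q^{2}$)
$\frac{2804}{4032} + \frac{s{\left(n{\left(1 \right)} \right)}}{-171} = \frac{2804}{4032} + \frac{\left(18 - 1\right)^{2}}{-171} = 2804 \cdot \frac{1}{4032} + \left(18 - 1\right)^{2} \left(- \frac{1}{171}\right) = \frac{701}{1008} + 17^{2} \left(- \frac{1}{171}\right) = \frac{701}{1008} + 289 \left(- \frac{1}{171}\right) = \frac{701}{1008} - \frac{289}{171} = - \frac{19049}{19152}$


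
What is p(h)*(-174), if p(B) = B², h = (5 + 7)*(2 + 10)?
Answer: -3608064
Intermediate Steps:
h = 144 (h = 12*12 = 144)
p(h)*(-174) = 144²*(-174) = 20736*(-174) = -3608064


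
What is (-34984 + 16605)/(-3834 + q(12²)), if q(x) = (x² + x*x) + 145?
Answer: -18379/37783 ≈ -0.48644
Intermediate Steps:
q(x) = 145 + 2*x² (q(x) = (x² + x²) + 145 = 2*x² + 145 = 145 + 2*x²)
(-34984 + 16605)/(-3834 + q(12²)) = (-34984 + 16605)/(-3834 + (145 + 2*(12²)²)) = -18379/(-3834 + (145 + 2*144²)) = -18379/(-3834 + (145 + 2*20736)) = -18379/(-3834 + (145 + 41472)) = -18379/(-3834 + 41617) = -18379/37783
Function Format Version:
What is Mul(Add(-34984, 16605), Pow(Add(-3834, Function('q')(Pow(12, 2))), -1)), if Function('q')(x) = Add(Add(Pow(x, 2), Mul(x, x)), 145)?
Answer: Rational(-18379, 37783) ≈ -0.48644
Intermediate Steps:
Function('q')(x) = Add(145, Mul(2, Pow(x, 2))) (Function('q')(x) = Add(Add(Pow(x, 2), Pow(x, 2)), 145) = Add(Mul(2, Pow(x, 2)), 145) = Add(145, Mul(2, Pow(x, 2))))
Mul(Add(-34984, 16605), Pow(Add(-3834, Function('q')(Pow(12, 2))), -1)) = Mul(Add(-34984, 16605), Pow(Add(-3834, Add(145, Mul(2, Pow(Pow(12, 2), 2)))), -1)) = Mul(-18379, Pow(Add(-3834, Add(145, Mul(2, Pow(144, 2)))), -1)) = Mul(-18379, Pow(Add(-3834, Add(145, Mul(2, 20736))), -1)) = Mul(-18379, Pow(Add(-3834, Add(145, 41472)), -1)) = Mul(-18379, Pow(Add(-3834, 41617), -1)) = Mul(-18379, Pow(37783, -1)) = Mul(-18379, Rational(1, 37783)) = Rational(-18379, 37783)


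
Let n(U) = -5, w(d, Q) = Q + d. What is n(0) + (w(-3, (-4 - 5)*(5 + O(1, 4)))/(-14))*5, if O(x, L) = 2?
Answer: 130/7 ≈ 18.571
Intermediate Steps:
n(0) + (w(-3, (-4 - 5)*(5 + O(1, 4)))/(-14))*5 = -5 + (((-4 - 5)*(5 + 2) - 3)/(-14))*5 = -5 + ((-9*7 - 3)*(-1/14))*5 = -5 + ((-63 - 3)*(-1/14))*5 = -5 - 66*(-1/14)*5 = -5 + (33/7)*5 = -5 + 165/7 = 130/7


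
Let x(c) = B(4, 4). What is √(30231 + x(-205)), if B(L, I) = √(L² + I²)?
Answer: √(30231 + 4*√2) ≈ 173.89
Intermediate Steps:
B(L, I) = √(I² + L²)
x(c) = 4*√2 (x(c) = √(4² + 4²) = √(16 + 16) = √32 = 4*√2)
√(30231 + x(-205)) = √(30231 + 4*√2)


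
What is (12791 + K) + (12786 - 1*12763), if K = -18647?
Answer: -5833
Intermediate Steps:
(12791 + K) + (12786 - 1*12763) = (12791 - 18647) + (12786 - 1*12763) = -5856 + (12786 - 12763) = -5856 + 23 = -5833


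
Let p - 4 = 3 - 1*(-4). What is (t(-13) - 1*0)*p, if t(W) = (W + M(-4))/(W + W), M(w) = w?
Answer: 187/26 ≈ 7.1923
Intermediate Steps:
p = 11 (p = 4 + (3 - 1*(-4)) = 4 + (3 + 4) = 4 + 7 = 11)
t(W) = (-4 + W)/(2*W) (t(W) = (W - 4)/(W + W) = (-4 + W)/((2*W)) = (-4 + W)*(1/(2*W)) = (-4 + W)/(2*W))
(t(-13) - 1*0)*p = ((½)*(-4 - 13)/(-13) - 1*0)*11 = ((½)*(-1/13)*(-17) + 0)*11 = (17/26 + 0)*11 = (17/26)*11 = 187/26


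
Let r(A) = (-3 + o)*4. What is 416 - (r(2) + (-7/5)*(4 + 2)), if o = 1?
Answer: 2162/5 ≈ 432.40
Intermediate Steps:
r(A) = -8 (r(A) = (-3 + 1)*4 = -2*4 = -8)
416 - (r(2) + (-7/5)*(4 + 2)) = 416 - (-8 + (-7/5)*(4 + 2)) = 416 - (-8 - 7*1/5*6) = 416 - (-8 - 7/5*6) = 416 - (-8 - 42/5) = 416 - 1*(-82/5) = 416 + 82/5 = 2162/5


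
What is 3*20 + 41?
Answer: 101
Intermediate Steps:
3*20 + 41 = 60 + 41 = 101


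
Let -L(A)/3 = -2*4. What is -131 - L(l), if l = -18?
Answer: -155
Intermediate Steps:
L(A) = 24 (L(A) = -(-6)*4 = -3*(-8) = 24)
-131 - L(l) = -131 - 1*24 = -131 - 24 = -155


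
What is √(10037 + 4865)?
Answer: √14902 ≈ 122.07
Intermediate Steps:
√(10037 + 4865) = √14902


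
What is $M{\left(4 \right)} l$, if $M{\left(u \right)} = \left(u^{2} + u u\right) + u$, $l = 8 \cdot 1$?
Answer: $288$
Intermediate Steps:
$l = 8$
$M{\left(u \right)} = u + 2 u^{2}$ ($M{\left(u \right)} = \left(u^{2} + u^{2}\right) + u = 2 u^{2} + u = u + 2 u^{2}$)
$M{\left(4 \right)} l = 4 \left(1 + 2 \cdot 4\right) 8 = 4 \left(1 + 8\right) 8 = 4 \cdot 9 \cdot 8 = 36 \cdot 8 = 288$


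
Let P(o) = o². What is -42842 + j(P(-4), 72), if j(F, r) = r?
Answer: -42770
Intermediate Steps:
-42842 + j(P(-4), 72) = -42842 + 72 = -42770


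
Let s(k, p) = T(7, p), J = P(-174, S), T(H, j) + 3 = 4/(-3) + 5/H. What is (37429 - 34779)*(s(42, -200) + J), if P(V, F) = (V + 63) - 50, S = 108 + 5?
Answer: -9161050/21 ≈ -4.3624e+5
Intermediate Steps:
S = 113
P(V, F) = 13 + V (P(V, F) = (63 + V) - 50 = 13 + V)
T(H, j) = -13/3 + 5/H (T(H, j) = -3 + (4/(-3) + 5/H) = -3 + (4*(-⅓) + 5/H) = -3 + (-4/3 + 5/H) = -13/3 + 5/H)
J = -161 (J = 13 - 174 = -161)
s(k, p) = -76/21 (s(k, p) = -13/3 + 5/7 = -76/21)
(37429 - 34779)*(s(42, -200) + J) = (37429 - 34779)*(-76/21 - 161) = 2650*(-3457/21) = -9161050/21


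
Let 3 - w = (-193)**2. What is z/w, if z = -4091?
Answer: 4091/37246 ≈ 0.10984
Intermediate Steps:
w = -37246 (w = 3 - 1*(-193)**2 = 3 - 1*37249 = 3 - 37249 = -37246)
z/w = -4091/(-37246) = -4091*(-1/37246) = 4091/37246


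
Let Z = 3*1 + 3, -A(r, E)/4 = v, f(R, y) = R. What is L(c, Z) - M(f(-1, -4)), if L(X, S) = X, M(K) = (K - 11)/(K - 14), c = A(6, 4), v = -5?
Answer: 96/5 ≈ 19.200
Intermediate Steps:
A(r, E) = 20 (A(r, E) = -4*(-5) = 20)
c = 20
M(K) = (-11 + K)/(-14 + K)
Z = 6 (Z = 3 + 3 = 6)
L(c, Z) - M(f(-1, -4)) = 20 - (-11 - 1)/(-14 - 1) = 20 - (-12)/(-15) = 20 - (-1)*(-12)/15 = 20 - 1*4/5 = 20 - 4/5 = 96/5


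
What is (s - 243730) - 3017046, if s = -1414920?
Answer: -4675696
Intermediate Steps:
(s - 243730) - 3017046 = (-1414920 - 243730) - 3017046 = -1658650 - 3017046 = -4675696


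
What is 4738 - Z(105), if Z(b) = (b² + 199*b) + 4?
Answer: -27186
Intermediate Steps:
Z(b) = 4 + b² + 199*b
4738 - Z(105) = 4738 - (4 + 105² + 199*105) = 4738 - (4 + 11025 + 20895) = 4738 - 1*31924 = 4738 - 31924 = -27186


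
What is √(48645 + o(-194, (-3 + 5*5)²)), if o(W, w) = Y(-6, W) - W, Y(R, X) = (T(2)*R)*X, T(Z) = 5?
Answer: √54659 ≈ 233.79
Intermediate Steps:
Y(R, X) = 5*R*X (Y(R, X) = (5*R)*X = 5*R*X)
o(W, w) = -31*W (o(W, w) = 5*(-6)*W - W = -30*W - W = -31*W)
√(48645 + o(-194, (-3 + 5*5)²)) = √(48645 - 31*(-194)) = √(48645 + 6014) = √54659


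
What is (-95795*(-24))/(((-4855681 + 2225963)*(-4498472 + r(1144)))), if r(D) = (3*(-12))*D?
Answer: 41055/213178841018 ≈ 1.9258e-7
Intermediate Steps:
r(D) = -36*D
(-95795*(-24))/(((-4855681 + 2225963)*(-4498472 + r(1144)))) = (-95795*(-24))/(((-4855681 + 2225963)*(-4498472 - 36*1144))) = 2299080/((-2629718*(-4498472 - 41184))) = 2299080/((-2629718*(-4539656))) = 2299080/11938015097008 = 2299080*(1/11938015097008) = 41055/213178841018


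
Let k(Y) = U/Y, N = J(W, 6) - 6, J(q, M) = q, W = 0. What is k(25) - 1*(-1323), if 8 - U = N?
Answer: 33089/25 ≈ 1323.6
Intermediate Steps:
N = -6 (N = 0 - 6 = -6)
U = 14 (U = 8 - 1*(-6) = 8 + 6 = 14)
k(Y) = 14/Y
k(25) - 1*(-1323) = 14/25 - 1*(-1323) = 14*(1/25) + 1323 = 14/25 + 1323 = 33089/25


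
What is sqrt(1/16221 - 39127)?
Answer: 7*I*sqrt(210104676114)/16221 ≈ 197.81*I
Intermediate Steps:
sqrt(1/16221 - 39127) = sqrt(-634679066/16221) = 7*I*sqrt(210104676114)/16221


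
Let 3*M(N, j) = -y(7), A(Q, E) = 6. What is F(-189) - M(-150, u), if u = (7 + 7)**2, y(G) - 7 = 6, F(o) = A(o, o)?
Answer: 31/3 ≈ 10.333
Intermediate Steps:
F(o) = 6
y(G) = 13 (y(G) = 7 + 6 = 13)
u = 196 (u = 14**2 = 196)
M(N, j) = -13/3 (M(N, j) = (-1*13)/3 = (1/3)*(-13) = -13/3)
F(-189) - M(-150, u) = 6 - 1*(-13/3) = 6 + 13/3 = 31/3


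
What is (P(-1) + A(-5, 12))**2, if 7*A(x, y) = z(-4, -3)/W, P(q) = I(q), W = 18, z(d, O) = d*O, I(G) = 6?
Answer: 16384/441 ≈ 37.152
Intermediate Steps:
z(d, O) = O*d
P(q) = 6
A(x, y) = 2/21 (A(x, y) = (-3*(-4)/18)/7 = (12*(1/18))/7 = (1/7)*(2/3) = 2/21)
(P(-1) + A(-5, 12))**2 = (6 + 2/21)**2 = (128/21)**2 = 16384/441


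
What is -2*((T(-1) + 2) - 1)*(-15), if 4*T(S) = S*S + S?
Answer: 30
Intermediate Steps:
T(S) = S/4 + S²/4 (T(S) = (S*S + S)/4 = (S² + S)/4 = (S + S²)/4 = S/4 + S²/4)
-2*((T(-1) + 2) - 1)*(-15) = -2*(((¼)*(-1)*(1 - 1) + 2) - 1)*(-15) = -2*(((¼)*(-1)*0 + 2) - 1)*(-15) = -2*((0 + 2) - 1)*(-15) = -2*(2 - 1)*(-15) = -2*1*(-15) = -2*(-15) = 30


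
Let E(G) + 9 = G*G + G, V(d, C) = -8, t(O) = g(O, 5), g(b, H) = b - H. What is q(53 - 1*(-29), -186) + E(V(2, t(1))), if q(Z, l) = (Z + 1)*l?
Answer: -15391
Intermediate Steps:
q(Z, l) = l*(1 + Z) (q(Z, l) = (1 + Z)*l = l*(1 + Z))
t(O) = -5 + O (t(O) = O - 1*5 = O - 5 = -5 + O)
E(G) = -9 + G + G² (E(G) = -9 + (G*G + G) = -9 + (G² + G) = -9 + (G + G²) = -9 + G + G²)
q(53 - 1*(-29), -186) + E(V(2, t(1))) = -186*(1 + (53 - 1*(-29))) + (-9 - 8 + (-8)²) = -186*(1 + (53 + 29)) + (-9 - 8 + 64) = -186*(1 + 82) + 47 = -186*83 + 47 = -15438 + 47 = -15391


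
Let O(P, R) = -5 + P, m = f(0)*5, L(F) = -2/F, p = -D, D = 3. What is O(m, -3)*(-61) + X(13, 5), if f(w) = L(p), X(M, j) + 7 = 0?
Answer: 284/3 ≈ 94.667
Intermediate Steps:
X(M, j) = -7 (X(M, j) = -7 + 0 = -7)
p = -3 (p = -1*3 = -3)
f(w) = 2/3 (f(w) = -2/(-3) = -2*(-1/3) = 2/3)
m = 10/3 (m = (2/3)*5 = 10/3 ≈ 3.3333)
O(m, -3)*(-61) + X(13, 5) = (-5 + 10/3)*(-61) - 7 = -5/3*(-61) - 7 = 305/3 - 7 = 284/3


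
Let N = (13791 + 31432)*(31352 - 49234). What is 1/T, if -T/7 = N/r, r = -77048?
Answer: -38524/2830371901 ≈ -1.3611e-5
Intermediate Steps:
N = -808677686 (N = 45223*(-17882) = -808677686)
T = -2830371901/38524 (T = -(-5660743802)/(-77048) = -(-5660743802)*(-1)/77048 = -7*404338843/38524 = -2830371901/38524 ≈ -73470.)
1/T = 1/(-2830371901/38524) = -38524/2830371901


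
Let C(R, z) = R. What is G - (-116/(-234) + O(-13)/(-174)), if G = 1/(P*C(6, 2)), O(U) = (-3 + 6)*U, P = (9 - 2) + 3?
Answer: -47719/67860 ≈ -0.70320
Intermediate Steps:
P = 10 (P = 7 + 3 = 10)
O(U) = 3*U
G = 1/60 (G = 1/(10*6) = 1/60 ≈ 0.016667)
G - (-116/(-234) + O(-13)/(-174)) = 1/60 - (-116/(-234) + (3*(-13))/(-174)) = 1/60 - (-116*(-1/234) - 39*(-1/174)) = 1/60 - (58/117 + 13/58) = 1/60 - 1*4885/6786 = 1/60 - 4885/6786 = -47719/67860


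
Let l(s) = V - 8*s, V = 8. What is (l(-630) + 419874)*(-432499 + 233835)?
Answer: -84416704208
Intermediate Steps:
l(s) = 8 - 8*s
(l(-630) + 419874)*(-432499 + 233835) = ((8 - 8*(-630)) + 419874)*(-432499 + 233835) = ((8 + 5040) + 419874)*(-198664) = (5048 + 419874)*(-198664) = 424922*(-198664) = -84416704208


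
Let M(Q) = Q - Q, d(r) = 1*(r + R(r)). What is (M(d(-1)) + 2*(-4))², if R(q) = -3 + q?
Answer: 64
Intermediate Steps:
d(r) = -3 + 2*r (d(r) = 1*(r + (-3 + r)) = 1*(-3 + 2*r) = -3 + 2*r)
M(Q) = 0
(M(d(-1)) + 2*(-4))² = (0 + 2*(-4))² = (0 - 8)² = (-8)² = 64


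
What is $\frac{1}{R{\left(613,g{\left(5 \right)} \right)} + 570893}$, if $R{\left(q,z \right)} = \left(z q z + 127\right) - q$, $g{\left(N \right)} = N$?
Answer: $\frac{1}{585732} \approx 1.7073 \cdot 10^{-6}$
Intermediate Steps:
$R{\left(q,z \right)} = 127 - q + q z^{2}$ ($R{\left(q,z \right)} = \left(q z z + 127\right) - q = \left(q z^{2} + 127\right) - q = \left(127 + q z^{2}\right) - q = 127 - q + q z^{2}$)
$\frac{1}{R{\left(613,g{\left(5 \right)} \right)} + 570893} = \frac{1}{\left(127 - 613 + 613 \cdot 5^{2}\right) + 570893} = \frac{1}{\left(127 - 613 + 613 \cdot 25\right) + 570893} = \frac{1}{\left(127 - 613 + 15325\right) + 570893} = \frac{1}{14839 + 570893} = \frac{1}{585732}$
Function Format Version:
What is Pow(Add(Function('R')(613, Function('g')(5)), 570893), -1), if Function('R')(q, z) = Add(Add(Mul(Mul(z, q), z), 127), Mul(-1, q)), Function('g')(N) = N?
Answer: Rational(1, 585732) ≈ 1.7073e-6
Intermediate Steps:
Function('R')(q, z) = Add(127, Mul(-1, q), Mul(q, Pow(z, 2))) (Function('R')(q, z) = Add(Add(Mul(Mul(q, z), z), 127), Mul(-1, q)) = Add(Add(Mul(q, Pow(z, 2)), 127), Mul(-1, q)) = Add(Add(127, Mul(q, Pow(z, 2))), Mul(-1, q)) = Add(127, Mul(-1, q), Mul(q, Pow(z, 2))))
Pow(Add(Function('R')(613, Function('g')(5)), 570893), -1) = Pow(Add(Add(127, Mul(-1, 613), Mul(613, Pow(5, 2))), 570893), -1) = Pow(Add(Add(127, -613, Mul(613, 25)), 570893), -1) = Pow(Add(Add(127, -613, 15325), 570893), -1) = Pow(Add(14839, 570893), -1) = Pow(585732, -1) = Rational(1, 585732)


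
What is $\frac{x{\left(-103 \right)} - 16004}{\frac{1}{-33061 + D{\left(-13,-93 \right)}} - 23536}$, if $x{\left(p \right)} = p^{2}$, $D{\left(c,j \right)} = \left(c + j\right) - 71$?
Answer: $\frac{179319010}{782289569} \approx 0.22922$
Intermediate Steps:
$D{\left(c,j \right)} = -71 + c + j$
$\frac{x{\left(-103 \right)} - 16004}{\frac{1}{-33061 + D{\left(-13,-93 \right)}} - 23536} = \frac{\left(-103\right)^{2} - 16004}{\frac{1}{-33061 - 177} - 23536} = \frac{10609 - 16004}{\frac{1}{-33061 - 177} - 23536} = - \frac{5395}{\frac{1}{-33238} - 23536} = - \frac{5395}{- \frac{1}{33238} - 23536} = - \frac{5395}{- \frac{782289569}{33238}} = \left(-5395\right) \left(- \frac{33238}{782289569}\right) = \frac{179319010}{782289569}$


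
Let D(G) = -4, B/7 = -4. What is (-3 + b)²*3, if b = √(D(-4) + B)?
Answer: -69 - 72*I*√2 ≈ -69.0 - 101.82*I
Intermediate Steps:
B = -28 (B = 7*(-4) = -28)
b = 4*I*√2 (b = √(-4 - 28) = √(-32) = 4*I*√2 ≈ 5.6569*I)
(-3 + b)²*3 = (-3 + 4*I*√2)²*3 = 3*(-3 + 4*I*√2)²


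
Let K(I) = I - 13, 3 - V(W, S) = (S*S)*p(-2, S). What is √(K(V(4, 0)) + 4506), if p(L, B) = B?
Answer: 4*√281 ≈ 67.052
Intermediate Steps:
V(W, S) = 3 - S³ (V(W, S) = 3 - S*S*S = 3 - S²*S = 3 - S³)
K(I) = -13 + I
√(K(V(4, 0)) + 4506) = √((-13 + (3 - 1*0³)) + 4506) = √((-13 + (3 - 1*0)) + 4506) = √((-13 + (3 + 0)) + 4506) = √((-13 + 3) + 4506) = √(-10 + 4506) = √4496 = 4*√281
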